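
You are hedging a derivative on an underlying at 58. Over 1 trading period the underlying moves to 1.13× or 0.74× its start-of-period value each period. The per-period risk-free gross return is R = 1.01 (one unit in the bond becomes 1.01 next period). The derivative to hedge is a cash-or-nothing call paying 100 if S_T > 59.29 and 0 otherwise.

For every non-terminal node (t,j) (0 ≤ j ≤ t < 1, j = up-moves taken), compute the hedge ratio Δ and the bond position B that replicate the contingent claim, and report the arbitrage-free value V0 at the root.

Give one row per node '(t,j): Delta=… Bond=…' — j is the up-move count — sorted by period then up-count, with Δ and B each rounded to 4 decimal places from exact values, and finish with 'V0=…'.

(0,0): Delta=4.4209 Bond=-187.8649
V0=68.5453

The replicating-portfolio and risk-neutral prices coincide; use p* = (1.01−0.74)/(1.13−0.74) = 0.6923 for the latter.
Payoff layer (t=1): V(1,0)=0.0000, V(1,1)=100.0000
(0,0): S=58.0000. Δ = (V_up−V_dn)/(S_up−S_dn) = (100.0000−0.0000)/(65.5400−42.9200) = 4.4209. V = [p*·100.0000 + (1−p*)·0.0000]/1.01 = 68.5453. B = V − Δ·S = -187.8649.
The time-0 hedge costs 68.5453, which is the no-arbitrage price.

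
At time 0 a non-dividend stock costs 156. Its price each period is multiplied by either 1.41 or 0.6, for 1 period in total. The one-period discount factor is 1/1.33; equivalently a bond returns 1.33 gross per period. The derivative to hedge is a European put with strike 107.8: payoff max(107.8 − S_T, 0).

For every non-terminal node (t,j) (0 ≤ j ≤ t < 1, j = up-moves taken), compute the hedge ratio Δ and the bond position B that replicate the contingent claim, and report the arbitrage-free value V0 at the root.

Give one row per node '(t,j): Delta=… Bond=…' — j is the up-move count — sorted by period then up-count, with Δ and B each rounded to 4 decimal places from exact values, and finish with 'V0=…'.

Under the risk-neutral measure, an up-move has probability p* = (R−d)/(u−d) = 0.9012 and values discount at R = 1.33.
Payoff layer (t=1): V(1,0)=14.2000, V(1,1)=0.0000
  t=0,j=0: stock 156.0000 → up 219.9600 (V=0.0000), down 93.6000 (V=14.2000). Price 1.0545; hedge Δ=-0.1124, bond B=18.5854.
Self-financing check: at every node Δ·S+B equals the discounted successor values.

(0,0): Delta=-0.1124 Bond=18.5854
V0=1.0545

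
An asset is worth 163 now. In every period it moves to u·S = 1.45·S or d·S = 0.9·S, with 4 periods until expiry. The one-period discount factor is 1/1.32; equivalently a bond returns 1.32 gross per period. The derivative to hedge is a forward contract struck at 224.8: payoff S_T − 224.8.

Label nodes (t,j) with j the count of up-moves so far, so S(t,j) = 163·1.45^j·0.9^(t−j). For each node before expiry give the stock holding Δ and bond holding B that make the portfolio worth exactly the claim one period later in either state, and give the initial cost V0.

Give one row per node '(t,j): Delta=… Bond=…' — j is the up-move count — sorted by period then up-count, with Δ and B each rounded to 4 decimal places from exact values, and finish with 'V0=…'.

Risk-neutral probability p* = (R−d)/(u−d) = (1.32−0.9)/(1.45−0.9) = 0.7636.
Terminal values V(4,·): V(4,0)=-117.8557, V(4,1)=-52.5008, V(4,2)=52.7931, V(4,3)=222.4333, V(4,4)=495.7425
Node (3,0) S=118.8270: V=(p*·-52.5008+(1−p*)·-117.8557)/1.32=-51.4760; Δ=(-52.5008−-117.8557)/(172.2992−106.9443)=1.0000; B=V−Δ·S=-170.3030
Node (3,1) S=191.4435: V=(p*·52.7931+(1−p*)·-52.5008)/1.32=21.1405; Δ=(52.7931−-52.5008)/(277.5931−172.2991)=1.0000; B=V−Δ·S=-170.3030
Node (3,2) S=308.4368: V=(p*·222.4333+(1−p*)·52.7931)/1.32=138.1337; Δ=(222.4333−52.7931)/(447.2333−277.5931)=1.0000; B=V−Δ·S=-170.3030
Node (3,3) S=496.9259: V=(p*·495.7425+(1−p*)·222.4333)/1.32=326.6228; Δ=(495.7425−222.4333)/(720.5425−447.2333)=1.0000; B=V−Δ·S=-170.3030
Node (2,0) S=132.0300: V=(p*·21.1405+(1−p*)·-51.4760)/1.32=3.0126; Δ=(21.1405−-51.4760)/(191.4435−118.8270)=1.0000; B=V−Δ·S=-129.0174
Node (2,1) S=212.7150: V=(p*·138.1337+(1−p*)·21.1405)/1.32=83.6976; Δ=(138.1337−21.1405)/(308.4368−191.4435)=1.0000; B=V−Δ·S=-129.0174
Node (2,2) S=342.7075: V=(p*·326.6228+(1−p*)·138.1337)/1.32=213.6901; Δ=(326.6228−138.1337)/(496.9259−308.4368)=1.0000; B=V−Δ·S=-129.0174
Node (1,0) S=146.7000: V=(p*·83.6976+(1−p*)·3.0126)/1.32=48.9595; Δ=(83.6976−3.0126)/(212.7150−132.0300)=1.0000; B=V−Δ·S=-97.7405
Node (1,1) S=236.3500: V=(p*·213.6901+(1−p*)·83.6976)/1.32=138.6095; Δ=(213.6901−83.6976)/(342.7075−212.7150)=1.0000; B=V−Δ·S=-97.7405
Node (0,0) S=163.0000: V=(p*·138.6095+(1−p*)·48.9595)/1.32=88.9542; Δ=(138.6095−48.9595)/(236.3500−146.7000)=1.0000; B=V−Δ·S=-74.0458
The time-0 hedge costs 88.9542, which is the no-arbitrage price.

(0,0): Delta=1.0000 Bond=-74.0458
(1,0): Delta=1.0000 Bond=-97.7405
(1,1): Delta=1.0000 Bond=-97.7405
(2,0): Delta=1.0000 Bond=-129.0174
(2,1): Delta=1.0000 Bond=-129.0174
(2,2): Delta=1.0000 Bond=-129.0174
(3,0): Delta=1.0000 Bond=-170.3030
(3,1): Delta=1.0000 Bond=-170.3030
(3,2): Delta=1.0000 Bond=-170.3030
(3,3): Delta=1.0000 Bond=-170.3030
V0=88.9542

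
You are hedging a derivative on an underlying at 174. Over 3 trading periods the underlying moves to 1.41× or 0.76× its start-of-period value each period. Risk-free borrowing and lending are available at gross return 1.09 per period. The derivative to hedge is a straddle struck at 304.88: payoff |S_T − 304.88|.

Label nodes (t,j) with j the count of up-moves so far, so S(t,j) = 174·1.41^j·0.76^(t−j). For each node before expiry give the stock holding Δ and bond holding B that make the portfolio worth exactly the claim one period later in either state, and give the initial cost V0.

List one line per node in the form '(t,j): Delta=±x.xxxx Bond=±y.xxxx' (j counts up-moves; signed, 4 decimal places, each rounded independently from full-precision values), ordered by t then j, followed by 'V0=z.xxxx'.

No-arbitrage ⇒ martingale measure with p* = (R−d)/(u−d) = 0.5077.
At expiry t=3: V(3,0)=228.4982, V(3,1)=163.1716, V(3,2)=41.9737, V(3,3)=182.8805
Node (2,0) S=100.5024: V=(p*·163.1716+(1−p*)·228.4982)/1.09=179.2040; Δ=(163.1716−228.4982)/(141.7084−76.3818)=-1.0000; B=V−Δ·S=279.7064
Node (2,1) S=186.4584: V=(p*·41.9737+(1−p*)·163.1716)/1.09=93.2480; Δ=(41.9737−163.1716)/(262.9063−141.7084)=-1.0000; B=V−Δ·S=279.7064
Node (2,2) S=345.9294: V=(p*·182.8805+(1−p*)·41.9737)/1.09=104.1385; Δ=(182.8805−41.9737)/(487.7605−262.9063)=0.6267; B=V−Δ·S=-112.6412
Node (1,0) S=132.2400: V=(p*·93.2480+(1−p*)·179.2040)/1.09=124.3714; Δ=(93.2480−179.2040)/(186.4584−100.5024)=-1.0000; B=V−Δ·S=256.6114
Node (1,1) S=245.3400: V=(p*·104.1385+(1−p*)·93.2480)/1.09=90.6211; Δ=(104.1385−93.2480)/(345.9294−186.4584)=0.0683; B=V−Δ·S=73.8666
Node (0,0) S=174.0000: V=(p*·90.6211+(1−p*)·124.3714)/1.09=98.3822; Δ=(90.6211−124.3714)/(245.3400−132.2400)=-0.2984; B=V−Δ·S=150.3057
Each (Δ,B) replicates both successor values, so the strategy is self-financing and V0 is arbitrage-free.

(0,0): Delta=-0.2984 Bond=150.3057
(1,0): Delta=-1.0000 Bond=256.6114
(1,1): Delta=0.0683 Bond=73.8666
(2,0): Delta=-1.0000 Bond=279.7064
(2,1): Delta=-1.0000 Bond=279.7064
(2,2): Delta=0.6267 Bond=-112.6412
V0=98.3822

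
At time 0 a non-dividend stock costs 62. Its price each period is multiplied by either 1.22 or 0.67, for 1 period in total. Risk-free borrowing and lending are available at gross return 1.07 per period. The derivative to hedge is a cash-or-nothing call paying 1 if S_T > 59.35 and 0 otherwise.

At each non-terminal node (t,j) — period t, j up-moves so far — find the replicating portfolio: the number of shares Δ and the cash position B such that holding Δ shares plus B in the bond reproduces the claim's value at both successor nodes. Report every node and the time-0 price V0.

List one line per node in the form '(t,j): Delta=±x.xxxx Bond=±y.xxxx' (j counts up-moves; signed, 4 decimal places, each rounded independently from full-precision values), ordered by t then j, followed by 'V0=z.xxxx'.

(0,0): Delta=0.0293 Bond=-1.1385
V0=0.6797

Under the risk-neutral measure, an up-move has probability p* = (R−d)/(u−d) = 0.7273 and values discount at R = 1.07.
Payoff layer (t=1): V(1,0)=0.0000, V(1,1)=1.0000
Node (0,0) S=62.0000: V=(p*·1.0000+(1−p*)·0.0000)/1.07=0.6797; Δ=(1.0000−0.0000)/(75.6400−41.5400)=0.0293; B=V−Δ·S=-1.1385
Self-financing check: at every node Δ·S+B equals the discounted successor values.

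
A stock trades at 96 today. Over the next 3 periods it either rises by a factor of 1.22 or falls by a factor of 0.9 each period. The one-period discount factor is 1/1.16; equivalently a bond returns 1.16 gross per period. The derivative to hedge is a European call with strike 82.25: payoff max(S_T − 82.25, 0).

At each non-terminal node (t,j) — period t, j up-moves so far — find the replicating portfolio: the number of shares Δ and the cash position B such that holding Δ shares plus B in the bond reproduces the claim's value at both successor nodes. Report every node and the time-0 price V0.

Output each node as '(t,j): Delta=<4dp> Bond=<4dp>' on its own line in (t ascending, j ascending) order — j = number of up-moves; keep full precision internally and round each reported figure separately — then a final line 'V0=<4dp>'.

(0,0): Delta=0.9896 Bond=-51.6408
(1,0): Delta=0.9283 Bond=-54.6089
(1,1): Delta=1.0000 Bond=-61.1251
(2,0): Delta=0.5071 Bond=-30.5913
(2,1): Delta=1.0000 Bond=-70.9052
(2,2): Delta=1.0000 Bond=-70.9052
V0=43.3577

Risk-neutral probability p* = (R−d)/(u−d) = (1.16−0.9)/(1.22−0.9) = 0.8125.
At expiry t=3: V(3,0)=0.0000, V(3,1)=12.6172, V(3,2)=46.3478, V(3,3)=92.0714
Node (2,0) S=77.7600: V=(p*·12.6172+(1−p*)·0.0000)/1.16=8.8375; Δ=(12.6172−0.0000)/(94.8672−69.9840)=0.5071; B=V−Δ·S=-30.5913
Node (2,1) S=105.4080: V=(p*·46.3478+(1−p*)·12.6172)/1.16=34.5028; Δ=(46.3478−12.6172)/(128.5978−94.8672)=1.0000; B=V−Δ·S=-70.9052
Node (2,2) S=142.8864: V=(p*·92.0714+(1−p*)·46.3478)/1.16=71.9812; Δ=(92.0714−46.3478)/(174.3214−128.5978)=1.0000; B=V−Δ·S=-70.9052
Node (1,0) S=86.4000: V=(p*·34.5028+(1−p*)·8.8375)/1.16=25.5953; Δ=(34.5028−8.8375)/(105.4080−77.7600)=0.9283; B=V−Δ·S=-54.6089
Node (1,1) S=117.1200: V=(p*·71.9812+(1−p*)·34.5028)/1.16=55.9949; Δ=(71.9812−34.5028)/(142.8864−105.4080)=1.0000; B=V−Δ·S=-61.1251
Node (0,0) S=96.0000: V=(p*·55.9949+(1−p*)·25.5953)/1.16=43.3577; Δ=(55.9949−25.5953)/(117.1200−86.4000)=0.9896; B=V−Δ·S=-51.6408
Self-financing check: at every node Δ·S+B equals the discounted successor values.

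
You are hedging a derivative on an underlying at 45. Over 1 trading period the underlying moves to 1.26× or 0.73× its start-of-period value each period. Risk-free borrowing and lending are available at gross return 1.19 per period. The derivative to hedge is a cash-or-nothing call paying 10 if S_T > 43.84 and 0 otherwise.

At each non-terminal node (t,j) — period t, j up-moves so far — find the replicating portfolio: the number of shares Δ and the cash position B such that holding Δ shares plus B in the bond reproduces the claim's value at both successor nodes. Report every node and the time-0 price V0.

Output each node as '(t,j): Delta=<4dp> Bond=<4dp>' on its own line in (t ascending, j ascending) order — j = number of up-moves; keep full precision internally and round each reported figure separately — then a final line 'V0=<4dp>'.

The replicating-portfolio and risk-neutral prices coincide; use p* = (1.19−0.73)/(1.26−0.73) = 0.8679 for the latter.
Terminal values V(1,·): V(1,0)=0.0000, V(1,1)=10.0000
  t=0,j=0: stock 45.0000 → up 56.7000 (V=10.0000), down 32.8500 (V=0.0000). Price 7.2935; hedge Δ=0.4193, bond B=-11.5744.
Check: Δ(0,0)·S0 + B(0,0) = 7.2935 = V0.

(0,0): Delta=0.4193 Bond=-11.5744
V0=7.2935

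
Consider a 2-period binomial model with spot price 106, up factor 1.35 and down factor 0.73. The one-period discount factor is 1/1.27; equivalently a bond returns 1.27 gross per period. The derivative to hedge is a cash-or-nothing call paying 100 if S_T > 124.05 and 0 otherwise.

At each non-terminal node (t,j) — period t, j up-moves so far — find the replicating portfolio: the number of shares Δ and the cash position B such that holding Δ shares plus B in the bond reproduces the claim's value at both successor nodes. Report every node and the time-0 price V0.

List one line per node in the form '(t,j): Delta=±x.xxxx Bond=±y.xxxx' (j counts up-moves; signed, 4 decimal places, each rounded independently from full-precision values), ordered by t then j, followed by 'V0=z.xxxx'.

(0,0): Delta=1.0435 Bond=-63.5808
(1,0): Delta=0.0000 Bond=0.0000
(1,1): Delta=1.1271 Bond=-92.7102
V0=47.0324

The replicating-portfolio and risk-neutral prices coincide; use p* = (1.27−0.73)/(1.35−0.73) = 0.8710 for the latter.
Payoff layer (t=2): V(2,0)=0.0000, V(2,1)=0.0000, V(2,2)=100.0000
Node (1,0) S=77.3800: V=(p*·0.0000+(1−p*)·0.0000)/1.27=0.0000; Δ=(0.0000−0.0000)/(104.4630−56.4874)=0.0000; B=V−Δ·S=0.0000
Node (1,1) S=143.1000: V=(p*·100.0000+(1−p*)·0.0000)/1.27=68.5801; Δ=(100.0000−0.0000)/(193.1850−104.4630)=1.1271; B=V−Δ·S=-92.7102
Node (0,0) S=106.0000: V=(p*·68.5801+(1−p*)·0.0000)/1.27=47.0324; Δ=(68.5801−0.0000)/(143.1000−77.3800)=1.0435; B=V−Δ·S=-63.5808
The time-0 hedge costs 47.0324, which is the no-arbitrage price.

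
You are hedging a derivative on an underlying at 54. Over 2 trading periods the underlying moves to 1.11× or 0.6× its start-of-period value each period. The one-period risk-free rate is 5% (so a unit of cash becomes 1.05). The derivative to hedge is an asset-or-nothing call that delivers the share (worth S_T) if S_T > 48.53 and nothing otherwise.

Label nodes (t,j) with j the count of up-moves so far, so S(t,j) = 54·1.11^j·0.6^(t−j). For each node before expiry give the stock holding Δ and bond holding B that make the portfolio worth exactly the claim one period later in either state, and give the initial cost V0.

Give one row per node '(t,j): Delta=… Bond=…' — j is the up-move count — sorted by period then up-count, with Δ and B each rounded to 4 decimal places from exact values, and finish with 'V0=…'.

The replicating-portfolio and risk-neutral prices coincide; use p* = (1.05−0.6)/(1.11−0.6) = 0.8824 for the latter.
Terminal values V(2,·): V(2,0)=0.0000, V(2,1)=0.0000, V(2,2)=66.5334
(1,0): S=32.4000. Δ = (V_up−V_dn)/(S_up−S_dn) = (0.0000−0.0000)/(35.9640−19.4400) = 0.0000. V = [p*·0.0000 + (1−p*)·0.0000]/1.05 = 0.0000. B = V − Δ·S = 0.0000.
(1,1): S=59.9400. Δ = (V_up−V_dn)/(S_up−S_dn) = (66.5334−0.0000)/(66.5334−35.9640) = 2.1765. V = [p*·66.5334 + (1−p*)·0.0000]/1.05 = 55.9104. B = V − Δ·S = -74.5472.
(0,0): S=54.0000. Δ = (V_up−V_dn)/(S_up−S_dn) = (55.9104−0.0000)/(59.9400−32.4000) = 2.0302. V = [p*·55.9104 + (1−p*)·0.0000]/1.05 = 46.9835. B = V − Δ·S = -62.6447.
Root portfolio cost Δ·54+B reproduces V0=46.9835.

(0,0): Delta=2.0302 Bond=-62.6447
(1,0): Delta=0.0000 Bond=0.0000
(1,1): Delta=2.1765 Bond=-74.5472
V0=46.9835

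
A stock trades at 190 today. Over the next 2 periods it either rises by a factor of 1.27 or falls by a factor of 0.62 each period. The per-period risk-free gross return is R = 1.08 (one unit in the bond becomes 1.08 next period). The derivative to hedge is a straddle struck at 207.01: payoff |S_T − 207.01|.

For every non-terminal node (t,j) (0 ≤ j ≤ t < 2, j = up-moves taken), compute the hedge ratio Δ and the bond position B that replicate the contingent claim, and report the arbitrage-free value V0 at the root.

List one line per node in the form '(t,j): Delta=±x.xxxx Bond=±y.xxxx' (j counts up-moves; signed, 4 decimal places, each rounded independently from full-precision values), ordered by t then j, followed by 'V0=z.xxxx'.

(0,0): Delta=0.0552 Bond=62.3789
(1,0): Delta=-1.0000 Bond=191.6759
(1,1): Delta=0.2680 Bond=16.0252
V0=72.8736

The replicating-portfolio and risk-neutral prices coincide; use p* = (1.08−0.62)/(1.27−0.62) = 0.7077 for the latter.
Payoff layer (t=2): V(2,0)=133.9740, V(2,1)=57.4040, V(2,2)=99.4410
(1,0): S=117.8000. Δ = (V_up−V_dn)/(S_up−S_dn) = (57.4040−133.9740)/(149.6060−73.0360) = -1.0000. V = [p*·57.4040 + (1−p*)·133.9740]/1.08 = 73.8759. B = V − Δ·S = 191.6759.
(1,1): S=241.3000. Δ = (V_up−V_dn)/(S_up−S_dn) = (99.4410−57.4040)/(306.4510−149.6060) = 0.2680. V = [p*·99.4410 + (1−p*)·57.4040]/1.08 = 80.6975. B = V − Δ·S = 16.0252.
(0,0): S=190.0000. Δ = (V_up−V_dn)/(S_up−S_dn) = (80.6975−73.8759)/(241.3000−117.8000) = 0.0552. V = [p*·80.6975 + (1−p*)·73.8759]/1.08 = 72.8736. B = V − Δ·S = 62.3789.
Each (Δ,B) replicates both successor values, so the strategy is self-financing and V0 is arbitrage-free.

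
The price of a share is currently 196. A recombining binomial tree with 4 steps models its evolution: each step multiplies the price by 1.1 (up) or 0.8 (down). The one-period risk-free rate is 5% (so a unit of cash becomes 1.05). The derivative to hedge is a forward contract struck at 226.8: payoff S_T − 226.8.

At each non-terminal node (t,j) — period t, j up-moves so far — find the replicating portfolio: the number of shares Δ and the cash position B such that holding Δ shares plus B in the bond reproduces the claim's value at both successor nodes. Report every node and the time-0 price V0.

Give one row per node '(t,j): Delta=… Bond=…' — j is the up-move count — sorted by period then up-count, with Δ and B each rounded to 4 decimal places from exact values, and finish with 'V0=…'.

No-arbitrage ⇒ martingale measure with p* = (R−d)/(u−d) = 0.8333.
Payoff layer (t=4): V(4,0)=-146.5184, V(4,1)=-116.4128, V(4,2)=-75.0176, V(4,3)=-18.0992, V(4,4)=60.1636
  t=3,j=0: stock 100.3520 → up 110.3872 (V=-116.4128), down 80.2816 (V=-146.5184). Price -115.6480; hedge Δ=1.0000, bond B=-216.0000.
  t=3,j=1: stock 137.9840 → up 151.7824 (V=-75.0176), down 110.3872 (V=-116.4128). Price -78.0160; hedge Δ=1.0000, bond B=-216.0000.
  t=3,j=2: stock 189.7280 → up 208.7008 (V=-18.0992), down 151.7824 (V=-75.0176). Price -26.2720; hedge Δ=1.0000, bond B=-216.0000.
  t=3,j=3: stock 260.8760 → up 286.9636 (V=60.1636), down 208.7008 (V=-18.0992). Price 44.8760; hedge Δ=1.0000, bond B=-216.0000.
  t=2,j=0: stock 125.4400 → up 137.9840 (V=-78.0160), down 100.3520 (V=-115.6480). Price -80.2743; hedge Δ=1.0000, bond B=-205.7143.
  t=2,j=1: stock 172.4800 → up 189.7280 (V=-26.2720), down 137.9840 (V=-78.0160). Price -33.2343; hedge Δ=1.0000, bond B=-205.7143.
  t=2,j=2: stock 237.1600 → up 260.8760 (V=44.8760), down 189.7280 (V=-26.2720). Price 31.4457; hedge Δ=1.0000, bond B=-205.7143.
  t=1,j=0: stock 156.8000 → up 172.4800 (V=-33.2343), down 125.4400 (V=-80.2743). Price -39.1184; hedge Δ=1.0000, bond B=-195.9184.
  t=1,j=1: stock 215.6000 → up 237.1600 (V=31.4457), down 172.4800 (V=-33.2343). Price 19.6816; hedge Δ=1.0000, bond B=-195.9184.
  t=0,j=0: stock 196.0000 → up 215.6000 (V=19.6816), down 156.8000 (V=-39.1184). Price 9.4111; hedge Δ=1.0000, bond B=-186.5889.
Root portfolio cost Δ·196+B reproduces V0=9.4111.

(0,0): Delta=1.0000 Bond=-186.5889
(1,0): Delta=1.0000 Bond=-195.9184
(1,1): Delta=1.0000 Bond=-195.9184
(2,0): Delta=1.0000 Bond=-205.7143
(2,1): Delta=1.0000 Bond=-205.7143
(2,2): Delta=1.0000 Bond=-205.7143
(3,0): Delta=1.0000 Bond=-216.0000
(3,1): Delta=1.0000 Bond=-216.0000
(3,2): Delta=1.0000 Bond=-216.0000
(3,3): Delta=1.0000 Bond=-216.0000
V0=9.4111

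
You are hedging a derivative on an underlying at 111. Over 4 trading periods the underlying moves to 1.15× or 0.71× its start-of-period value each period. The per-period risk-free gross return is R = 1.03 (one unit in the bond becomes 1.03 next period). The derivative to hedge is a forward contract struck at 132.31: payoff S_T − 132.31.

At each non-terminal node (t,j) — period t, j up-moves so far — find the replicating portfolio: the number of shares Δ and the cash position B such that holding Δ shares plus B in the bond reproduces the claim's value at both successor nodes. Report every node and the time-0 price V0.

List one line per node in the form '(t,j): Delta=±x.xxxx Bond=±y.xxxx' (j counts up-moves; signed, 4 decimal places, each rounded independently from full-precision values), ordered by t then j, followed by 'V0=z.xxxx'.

(0,0): Delta=1.0000 Bond=-117.5557
(1,0): Delta=1.0000 Bond=-121.0824
(1,1): Delta=1.0000 Bond=-121.0824
(2,0): Delta=1.0000 Bond=-124.7149
(2,1): Delta=1.0000 Bond=-124.7149
(2,2): Delta=1.0000 Bond=-124.7149
(3,0): Delta=1.0000 Bond=-128.4563
(3,1): Delta=1.0000 Bond=-128.4563
(3,2): Delta=1.0000 Bond=-128.4563
(3,3): Delta=1.0000 Bond=-128.4563
V0=-6.5557

Risk-neutral probability p* = (R−d)/(u−d) = (1.03−0.71)/(1.15−0.71) = 0.7273.
Payoff layer (t=4): V(4,0)=-104.1030, V(4,1)=-86.6227, V(4,2)=-58.3094, V(4,3)=-12.4498, V(4,4)=61.8297
(3,0): S=39.7281. Δ = (V_up−V_dn)/(S_up−S_dn) = (-86.6227−-104.1030)/(45.6873−28.2070) = 1.0000. V = [p*·-86.6227 + (1−p*)·-104.1030]/1.03 = -88.7282. B = V − Δ·S = -128.4563.
(3,1): S=64.3484. Δ = (V_up−V_dn)/(S_up−S_dn) = (-58.3094−-86.6227)/(74.0006−45.6873) = 1.0000. V = [p*·-58.3094 + (1−p*)·-86.6227]/1.03 = -64.1079. B = V − Δ·S = -128.4563.
(3,2): S=104.2262. Δ = (V_up−V_dn)/(S_up−S_dn) = (-12.4498−-58.3094)/(119.8602−74.0006) = 1.0000. V = [p*·-12.4498 + (1−p*)·-58.3094]/1.03 = -24.2301. B = V − Δ·S = -128.4563.
(3,3): S=168.8171. Δ = (V_up−V_dn)/(S_up−S_dn) = (61.8297−-12.4498)/(194.1397−119.8602) = 1.0000. V = [p*·61.8297 + (1−p*)·-12.4498]/1.03 = 40.3608. B = V − Δ·S = -128.4563.
(2,0): S=55.9551. Δ = (V_up−V_dn)/(S_up−S_dn) = (-64.1079−-88.7282)/(64.3484−39.7281) = 1.0000. V = [p*·-64.1079 + (1−p*)·-88.7282]/1.03 = -68.7598. B = V − Δ·S = -124.7149.
(2,1): S=90.6315. Δ = (V_up−V_dn)/(S_up−S_dn) = (-24.2301−-64.1079)/(104.2262−64.3484) = 1.0000. V = [p*·-24.2301 + (1−p*)·-64.1079]/1.03 = -34.0834. B = V − Δ·S = -124.7149.
(2,2): S=146.7975. Δ = (V_up−V_dn)/(S_up−S_dn) = (40.3608−-24.2301)/(168.8171−104.2262) = 1.0000. V = [p*·40.3608 + (1−p*)·-24.2301]/1.03 = 22.0826. B = V − Δ·S = -124.7149.
(1,0): S=78.8100. Δ = (V_up−V_dn)/(S_up−S_dn) = (-34.0834−-68.7598)/(90.6315−55.9551) = 1.0000. V = [p*·-34.0834 + (1−p*)·-68.7598]/1.03 = -42.2724. B = V − Δ·S = -121.0824.
(1,1): S=127.6500. Δ = (V_up−V_dn)/(S_up−S_dn) = (22.0826−-34.0834)/(146.7975−90.6315) = 1.0000. V = [p*·22.0826 + (1−p*)·-34.0834]/1.03 = 6.5676. B = V − Δ·S = -121.0824.
(0,0): S=111.0000. Δ = (V_up−V_dn)/(S_up−S_dn) = (6.5676−-42.2724)/(127.6500−78.8100) = 1.0000. V = [p*·6.5676 + (1−p*)·-42.2724]/1.03 = -6.5557. B = V − Δ·S = -117.5557.
Each (Δ,B) replicates both successor values, so the strategy is self-financing and V0 is arbitrage-free.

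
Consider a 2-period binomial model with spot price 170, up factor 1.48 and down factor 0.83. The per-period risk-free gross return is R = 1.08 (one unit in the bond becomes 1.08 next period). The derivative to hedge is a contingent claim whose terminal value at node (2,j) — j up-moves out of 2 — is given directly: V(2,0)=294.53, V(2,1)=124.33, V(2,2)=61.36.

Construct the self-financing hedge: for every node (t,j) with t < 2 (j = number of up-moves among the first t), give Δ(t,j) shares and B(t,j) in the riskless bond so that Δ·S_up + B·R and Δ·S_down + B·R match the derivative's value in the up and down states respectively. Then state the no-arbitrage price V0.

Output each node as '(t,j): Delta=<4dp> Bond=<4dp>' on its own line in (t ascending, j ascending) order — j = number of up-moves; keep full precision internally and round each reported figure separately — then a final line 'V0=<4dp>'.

No-arbitrage ⇒ martingale measure with p* = (R−d)/(u−d) = 0.3846.
Payoff layer (t=2): V(2,0)=294.5300, V(2,1)=124.3300, V(2,2)=61.3600
  t=1,j=0: stock 141.1000 → up 208.8280 (V=124.3300), down 117.1130 (V=294.5300). Price 212.1004; hedge Δ=-1.8557, bond B=473.9466.
  t=1,j=1: stock 251.6000 → up 372.3680 (V=61.3600), down 208.8280 (V=124.3300). Price 92.6952; hedge Δ=-0.3850, bond B=189.5721.
  t=0,j=0: stock 170.0000 → up 251.6000 (V=92.6952), down 141.1000 (V=212.1004). Price 153.8660; hedge Δ=-1.0806, bond B=337.5665.
Root portfolio cost Δ·170+B reproduces V0=153.8660.

(0,0): Delta=-1.0806 Bond=337.5665
(1,0): Delta=-1.8557 Bond=473.9466
(1,1): Delta=-0.3850 Bond=189.5721
V0=153.8660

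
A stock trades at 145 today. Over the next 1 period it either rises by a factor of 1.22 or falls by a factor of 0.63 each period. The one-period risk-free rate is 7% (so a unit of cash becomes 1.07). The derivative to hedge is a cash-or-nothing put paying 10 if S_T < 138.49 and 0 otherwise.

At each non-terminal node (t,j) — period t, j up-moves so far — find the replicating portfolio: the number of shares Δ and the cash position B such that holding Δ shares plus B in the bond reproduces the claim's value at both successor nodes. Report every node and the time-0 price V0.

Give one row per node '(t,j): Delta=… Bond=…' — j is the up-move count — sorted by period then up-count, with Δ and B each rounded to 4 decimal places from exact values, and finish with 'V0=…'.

No-arbitrage ⇒ martingale measure with p* = (R−d)/(u−d) = 0.7458.
At expiry t=1: V(1,0)=10.0000, V(1,1)=0.0000
(0,0): S=145.0000. Δ = (V_up−V_dn)/(S_up−S_dn) = (0.0000−10.0000)/(176.9000−91.3500) = -0.1169. V = [p*·0.0000 + (1−p*)·10.0000]/1.07 = 2.3760. B = V − Δ·S = 19.3252.
Check: Δ(0,0)·S0 + B(0,0) = 2.3760 = V0.

(0,0): Delta=-0.1169 Bond=19.3252
V0=2.3760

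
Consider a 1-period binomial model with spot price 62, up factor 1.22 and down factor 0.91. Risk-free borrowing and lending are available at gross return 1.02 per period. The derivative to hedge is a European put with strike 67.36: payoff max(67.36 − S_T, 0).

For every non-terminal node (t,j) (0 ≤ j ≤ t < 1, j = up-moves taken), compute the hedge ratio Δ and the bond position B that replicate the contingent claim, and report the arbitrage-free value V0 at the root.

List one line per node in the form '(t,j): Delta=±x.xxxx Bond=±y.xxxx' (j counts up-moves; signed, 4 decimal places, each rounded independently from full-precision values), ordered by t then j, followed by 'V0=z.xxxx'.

(0,0): Delta=-0.5692 Bond=42.2100
V0=6.9197

Since d<R<u, set p* = (R−d)/(u−d) = 0.3548; price each node as the discounted p*-expectation of its children.
Terminal values V(1,·): V(1,0)=10.9400, V(1,1)=0.0000
Node (0,0) S=62.0000: V=(p*·0.0000+(1−p*)·10.9400)/1.02=6.9197; Δ=(0.0000−10.9400)/(75.6400−56.4200)=-0.5692; B=V−Δ·S=42.2100
Each (Δ,B) replicates both successor values, so the strategy is self-financing and V0 is arbitrage-free.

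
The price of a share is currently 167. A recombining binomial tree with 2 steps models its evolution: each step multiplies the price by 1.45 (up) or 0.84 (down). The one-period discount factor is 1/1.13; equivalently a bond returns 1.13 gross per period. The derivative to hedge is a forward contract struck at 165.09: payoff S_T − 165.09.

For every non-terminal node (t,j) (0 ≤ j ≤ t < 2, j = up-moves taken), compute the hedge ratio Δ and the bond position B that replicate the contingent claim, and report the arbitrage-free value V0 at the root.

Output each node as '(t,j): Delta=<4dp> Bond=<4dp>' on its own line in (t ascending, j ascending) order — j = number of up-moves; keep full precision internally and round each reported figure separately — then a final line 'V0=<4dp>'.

The replicating-portfolio and risk-neutral prices coincide; use p* = (1.13−0.84)/(1.45−0.84) = 0.4754 for the latter.
Terminal payoffs: V(2,0)=-47.2548, V(2,1)=38.3160, V(2,2)=186.0275
  t=1,j=0: stock 140.2800 → up 203.4060 (V=38.3160), down 117.8352 (V=-47.2548). Price -5.8173; hedge Δ=1.0000, bond B=-146.0973.
  t=1,j=1: stock 242.1500 → up 351.1175 (V=186.0275), down 203.4060 (V=38.3160). Price 96.0527; hedge Δ=1.0000, bond B=-146.0973.
  t=0,j=0: stock 167.0000 → up 242.1500 (V=96.0527), down 140.2800 (V=-5.8173). Price 37.7103; hedge Δ=1.0000, bond B=-129.2897.
Root portfolio cost Δ·167+B reproduces V0=37.7103.

(0,0): Delta=1.0000 Bond=-129.2897
(1,0): Delta=1.0000 Bond=-146.0973
(1,1): Delta=1.0000 Bond=-146.0973
V0=37.7103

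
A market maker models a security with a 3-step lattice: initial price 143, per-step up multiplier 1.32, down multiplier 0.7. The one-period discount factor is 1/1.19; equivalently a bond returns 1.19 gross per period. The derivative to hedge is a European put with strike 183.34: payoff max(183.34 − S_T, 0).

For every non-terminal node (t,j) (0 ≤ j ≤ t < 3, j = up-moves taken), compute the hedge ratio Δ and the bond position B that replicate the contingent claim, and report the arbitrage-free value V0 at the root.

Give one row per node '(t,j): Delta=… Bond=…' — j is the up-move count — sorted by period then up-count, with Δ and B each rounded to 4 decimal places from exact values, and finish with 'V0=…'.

The replicating-portfolio and risk-neutral prices coincide; use p* = (1.19−0.7)/(1.32−0.7) = 0.7903 for the latter.
Terminal payoffs: V(3,0)=134.2910, V(3,1)=90.8476, V(3,2)=8.9258, V(3,3)=0.0000
(2,0): S=70.0700. Δ = (V_up−V_dn)/(S_up−S_dn) = (90.8476−134.2910)/(92.4924−49.0490) = -1.0000. V = [p*·90.8476 + (1−p*)·134.2910]/1.19 = 83.9972. B = V − Δ·S = 154.0672.
(2,1): S=132.1320. Δ = (V_up−V_dn)/(S_up−S_dn) = (8.9258−90.8476)/(174.4142−92.4924) = -1.0000. V = [p*·8.9258 + (1−p*)·90.8476]/1.19 = 21.9352. B = V − Δ·S = 154.0672.
(2,2): S=249.1632. Δ = (V_up−V_dn)/(S_up−S_dn) = (0.0000−8.9258)/(328.8954−174.4142) = -0.0578. V = [p*·0.0000 + (1−p*)·8.9258]/1.19 = 1.5727. B = V − Δ·S = 15.9691.
(1,0): S=100.1000. Δ = (V_up−V_dn)/(S_up−S_dn) = (21.9352−83.9972)/(132.1320−70.0700) = -1.0000. V = [p*·21.9352 + (1−p*)·83.9972]/1.19 = 29.3683. B = V − Δ·S = 129.4683.
(1,1): S=188.7600. Δ = (V_up−V_dn)/(S_up−S_dn) = (1.5727−21.9352)/(249.1632−132.1320) = -0.1740. V = [p*·1.5727 + (1−p*)·21.9352]/1.19 = 4.9095. B = V − Δ·S = 37.7522.
(0,0): S=143.0000. Δ = (V_up−V_dn)/(S_up−S_dn) = (4.9095−29.3683)/(188.7600−100.1000) = -0.2759. V = [p*·4.9095 + (1−p*)·29.3683]/1.19 = 8.4352. B = V − Δ·S = 47.8849.
Each (Δ,B) replicates both successor values, so the strategy is self-financing and V0 is arbitrage-free.

(0,0): Delta=-0.2759 Bond=47.8849
(1,0): Delta=-1.0000 Bond=129.4683
(1,1): Delta=-0.1740 Bond=37.7522
(2,0): Delta=-1.0000 Bond=154.0672
(2,1): Delta=-1.0000 Bond=154.0672
(2,2): Delta=-0.0578 Bond=15.9691
V0=8.4352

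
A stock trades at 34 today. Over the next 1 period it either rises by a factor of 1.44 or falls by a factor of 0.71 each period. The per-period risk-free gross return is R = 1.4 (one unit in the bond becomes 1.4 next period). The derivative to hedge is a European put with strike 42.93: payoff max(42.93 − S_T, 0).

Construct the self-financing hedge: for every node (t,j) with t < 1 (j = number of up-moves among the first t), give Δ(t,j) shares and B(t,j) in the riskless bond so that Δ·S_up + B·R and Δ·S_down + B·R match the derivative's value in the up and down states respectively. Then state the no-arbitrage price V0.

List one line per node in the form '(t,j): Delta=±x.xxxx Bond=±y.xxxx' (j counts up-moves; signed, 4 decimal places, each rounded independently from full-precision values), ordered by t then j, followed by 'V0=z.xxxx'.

Risk-neutral probability p* = (R−d)/(u−d) = (1.4−0.71)/(1.44−0.71) = 0.9452.
At expiry t=1: V(1,0)=18.7900, V(1,1)=0.0000
(0,0): S=34.0000. Δ = (V_up−V_dn)/(S_up−S_dn) = (0.0000−18.7900)/(48.9600−24.1400) = -0.7571. V = [p*·0.0000 + (1−p*)·18.7900]/1.4 = 0.7354. B = V − Δ·S = 26.4751.
Each (Δ,B) replicates both successor values, so the strategy is self-financing and V0 is arbitrage-free.

(0,0): Delta=-0.7571 Bond=26.4751
V0=0.7354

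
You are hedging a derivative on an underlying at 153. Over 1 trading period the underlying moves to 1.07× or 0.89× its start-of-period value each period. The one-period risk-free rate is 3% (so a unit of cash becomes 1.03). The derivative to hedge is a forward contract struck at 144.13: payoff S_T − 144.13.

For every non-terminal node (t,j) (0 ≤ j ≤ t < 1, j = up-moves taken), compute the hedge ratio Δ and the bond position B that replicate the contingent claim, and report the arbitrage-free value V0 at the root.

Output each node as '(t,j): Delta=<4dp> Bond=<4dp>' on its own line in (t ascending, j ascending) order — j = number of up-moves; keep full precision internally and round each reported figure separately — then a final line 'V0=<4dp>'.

(0,0): Delta=1.0000 Bond=-139.9320
V0=13.0680

Risk-neutral probability p* = (R−d)/(u−d) = (1.03−0.89)/(1.07−0.89) = 0.7778.
Terminal values V(1,·): V(1,0)=-7.9600, V(1,1)=19.5800
  t=0,j=0: stock 153.0000 → up 163.7100 (V=19.5800), down 136.1700 (V=-7.9600). Price 13.0680; hedge Δ=1.0000, bond B=-139.9320.
The time-0 hedge costs 13.0680, which is the no-arbitrage price.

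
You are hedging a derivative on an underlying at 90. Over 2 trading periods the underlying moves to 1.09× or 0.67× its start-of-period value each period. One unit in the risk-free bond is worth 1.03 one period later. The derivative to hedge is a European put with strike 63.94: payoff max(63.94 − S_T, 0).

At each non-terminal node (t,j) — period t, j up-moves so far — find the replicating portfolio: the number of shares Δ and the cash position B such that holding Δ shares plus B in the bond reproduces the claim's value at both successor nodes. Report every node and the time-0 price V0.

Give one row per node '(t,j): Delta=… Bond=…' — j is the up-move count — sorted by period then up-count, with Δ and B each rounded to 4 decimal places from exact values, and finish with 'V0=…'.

Risk-neutral probability p* = (R−d)/(u−d) = (1.03−0.67)/(1.09−0.67) = 0.8571.
Terminal payoffs: V(2,0)=23.5390, V(2,1)=0.0000, V(2,2)=0.0000
Node (1,0) S=60.3000: V=(p*·0.0000+(1−p*)·23.5390)/1.03=3.2648; Δ=(0.0000−23.5390)/(65.7270−40.4010)=-0.9294; B=V−Δ·S=59.3100
Node (1,1) S=98.1000: V=(p*·0.0000+(1−p*)·0.0000)/1.03=0.0000; Δ=(0.0000−0.0000)/(106.9290−65.7270)=0.0000; B=V−Δ·S=0.0000
Node (0,0) S=90.0000: V=(p*·0.0000+(1−p*)·3.2648)/1.03=0.4528; Δ=(0.0000−3.2648)/(98.1000−60.3000)=-0.0864; B=V−Δ·S=8.2261
Self-financing check: at every node Δ·S+B equals the discounted successor values.

(0,0): Delta=-0.0864 Bond=8.2261
(1,0): Delta=-0.9294 Bond=59.3100
(1,1): Delta=0.0000 Bond=0.0000
V0=0.4528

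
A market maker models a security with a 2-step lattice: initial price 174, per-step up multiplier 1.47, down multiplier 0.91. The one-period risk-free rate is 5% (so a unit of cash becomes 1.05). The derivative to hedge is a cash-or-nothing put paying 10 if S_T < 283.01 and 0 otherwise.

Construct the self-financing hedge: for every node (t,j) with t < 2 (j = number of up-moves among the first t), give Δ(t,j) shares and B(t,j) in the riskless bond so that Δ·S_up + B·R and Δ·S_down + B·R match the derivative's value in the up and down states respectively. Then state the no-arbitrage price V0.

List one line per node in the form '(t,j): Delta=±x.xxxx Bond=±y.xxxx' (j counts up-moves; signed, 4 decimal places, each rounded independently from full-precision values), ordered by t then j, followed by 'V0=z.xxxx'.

Risk-neutral probability p* = (R−d)/(u−d) = (1.05−0.91)/(1.47−0.91) = 0.2500.
Payoff layer (t=2): V(2,0)=10.0000, V(2,1)=10.0000, V(2,2)=0.0000
Node (1,0) S=158.3400: V=(p*·10.0000+(1−p*)·10.0000)/1.05=9.5238; Δ=(10.0000−10.0000)/(232.7598−144.0894)=0.0000; B=V−Δ·S=9.5238
Node (1,1) S=255.7800: V=(p*·0.0000+(1−p*)·10.0000)/1.05=7.1429; Δ=(0.0000−10.0000)/(375.9966−232.7598)=-0.0698; B=V−Δ·S=25.0000
Node (0,0) S=174.0000: V=(p*·7.1429+(1−p*)·9.5238)/1.05=8.5034; Δ=(7.1429−9.5238)/(255.7800−158.3400)=-0.0244; B=V−Δ·S=12.7551
Self-financing check: at every node Δ·S+B equals the discounted successor values.

(0,0): Delta=-0.0244 Bond=12.7551
(1,0): Delta=0.0000 Bond=9.5238
(1,1): Delta=-0.0698 Bond=25.0000
V0=8.5034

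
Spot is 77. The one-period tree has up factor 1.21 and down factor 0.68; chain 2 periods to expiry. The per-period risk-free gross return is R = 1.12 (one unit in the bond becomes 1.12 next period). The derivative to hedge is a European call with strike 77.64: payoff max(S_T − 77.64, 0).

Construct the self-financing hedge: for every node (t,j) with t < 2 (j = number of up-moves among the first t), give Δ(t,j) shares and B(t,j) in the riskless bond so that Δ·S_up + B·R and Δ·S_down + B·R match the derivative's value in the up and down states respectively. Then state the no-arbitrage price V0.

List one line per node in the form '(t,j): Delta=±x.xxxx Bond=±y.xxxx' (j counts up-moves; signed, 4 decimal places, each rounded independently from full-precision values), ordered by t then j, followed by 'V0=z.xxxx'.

(0,0): Delta=0.6374 Bond=-29.8008
(1,0): Delta=0.0000 Bond=0.0000
(1,1): Delta=0.7107 Bond=-40.2040
V0=19.2829

Under the risk-neutral measure, an up-move has probability p* = (R−d)/(u−d) = 0.8302 and values discount at R = 1.12.
Terminal values V(2,·): V(2,0)=0.0000, V(2,1)=0.0000, V(2,2)=35.0957
(1,0): S=52.3600. Δ = (V_up−V_dn)/(S_up−S_dn) = (0.0000−0.0000)/(63.3556−35.6048) = 0.0000. V = [p*·0.0000 + (1−p*)·0.0000]/1.12 = 0.0000. B = V − Δ·S = 0.0000.
(1,1): S=93.1700. Δ = (V_up−V_dn)/(S_up−S_dn) = (35.0957−0.0000)/(112.7357−63.3556) = 0.7107. V = [p*·35.0957 + (1−p*)·0.0000]/1.12 = 26.0143. B = V − Δ·S = -40.2040.
(0,0): S=77.0000. Δ = (V_up−V_dn)/(S_up−S_dn) = (26.0143−0.0000)/(93.1700−52.3600) = 0.6374. V = [p*·26.0143 + (1−p*)·0.0000]/1.12 = 19.2829. B = V − Δ·S = -29.8008.
Root portfolio cost Δ·77+B reproduces V0=19.2829.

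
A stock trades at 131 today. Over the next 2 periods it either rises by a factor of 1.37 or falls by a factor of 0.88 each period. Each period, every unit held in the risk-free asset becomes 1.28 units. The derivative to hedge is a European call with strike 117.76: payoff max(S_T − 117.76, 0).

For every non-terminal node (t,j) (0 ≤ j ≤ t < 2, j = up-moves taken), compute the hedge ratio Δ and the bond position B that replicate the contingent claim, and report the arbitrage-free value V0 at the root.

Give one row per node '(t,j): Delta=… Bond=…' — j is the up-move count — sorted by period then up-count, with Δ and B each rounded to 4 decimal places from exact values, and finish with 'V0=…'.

The replicating-portfolio and risk-neutral prices coincide; use p* = (1.28−0.88)/(1.37−0.88) = 0.8163 for the latter.
Payoff layer (t=2): V(2,0)=0.0000, V(2,1)=40.1736, V(2,2)=128.1139
  t=1,j=0: stock 115.2800 → up 157.9336 (V=40.1736), down 101.4464 (V=0.0000). Price 25.6209; hedge Δ=0.7112, bond B=-56.3660.
  t=1,j=1: stock 179.4700 → up 245.8739 (V=128.1139), down 157.9336 (V=40.1736). Price 87.4700; hedge Δ=1.0000, bond B=-92.0000.
  t=0,j=0: stock 131.0000 → up 179.4700 (V=87.4700), down 115.2800 (V=25.6209). Price 59.4609; hedge Δ=0.9635, bond B=-66.7617.
Check: Δ(0,0)·S0 + B(0,0) = 59.4609 = V0.

(0,0): Delta=0.9635 Bond=-66.7617
(1,0): Delta=0.7112 Bond=-56.3660
(1,1): Delta=1.0000 Bond=-92.0000
V0=59.4609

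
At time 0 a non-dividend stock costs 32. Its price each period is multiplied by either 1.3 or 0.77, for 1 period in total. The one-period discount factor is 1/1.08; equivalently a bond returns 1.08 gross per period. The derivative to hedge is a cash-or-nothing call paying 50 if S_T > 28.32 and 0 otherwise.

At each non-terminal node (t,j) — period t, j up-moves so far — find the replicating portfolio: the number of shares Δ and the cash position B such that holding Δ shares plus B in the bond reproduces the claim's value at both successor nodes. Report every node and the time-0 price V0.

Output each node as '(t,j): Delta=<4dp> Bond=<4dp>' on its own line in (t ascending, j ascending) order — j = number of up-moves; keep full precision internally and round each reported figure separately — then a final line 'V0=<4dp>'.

(0,0): Delta=2.9481 Bond=-67.2607
V0=27.0790

Risk-neutral probability p* = (R−d)/(u−d) = (1.08−0.77)/(1.3−0.77) = 0.5849.
Terminal values V(1,·): V(1,0)=0.0000, V(1,1)=50.0000
Node (0,0) S=32.0000: V=(p*·50.0000+(1−p*)·0.0000)/1.08=27.0790; Δ=(50.0000−0.0000)/(41.6000−24.6400)=2.9481; B=V−Δ·S=-67.2607
Each (Δ,B) replicates both successor values, so the strategy is self-financing and V0 is arbitrage-free.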